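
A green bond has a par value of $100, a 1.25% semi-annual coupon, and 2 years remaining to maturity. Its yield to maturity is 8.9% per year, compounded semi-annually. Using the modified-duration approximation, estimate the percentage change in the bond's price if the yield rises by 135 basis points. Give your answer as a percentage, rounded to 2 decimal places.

-2.56%

Periodic yield y = 0.0445. Modified duration first:
  t   CF        PV=CF/(1+0.0445)^t    t·PV
  1        0.625         0.5984         0.5984
  2        0.625         0.5729         1.1458
  3        0.625         0.5485         1.6454
  4      100.625        84.5419       338.1677
  Σ                     86.2616       341.5572
P = 86.2616; D_Mac = 3.95955 half-year periods = 1.97977 yrs; D_mod = 1.97977/(1+0.0445) = 1.89543 yrs.
ΔP/P ≈ -D_mod · Δy = -1.89543 × (+0.0135) = -0.025588 = -2.5588%.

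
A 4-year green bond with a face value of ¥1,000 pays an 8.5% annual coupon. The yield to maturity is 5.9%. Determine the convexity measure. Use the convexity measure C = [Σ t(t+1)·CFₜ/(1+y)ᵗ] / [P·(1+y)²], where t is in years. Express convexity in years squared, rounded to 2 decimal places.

15.32

With y = 0.059:
  t   CF        PV=CF/(1+0.059)^t    t·PV        t(t+1)·PV
  1        85.00        80.2644        80.2644         160.5288
  2        85.00        75.7926       151.5853         454.7558
  3        85.00        71.5700       214.7100         858.8401
  4     1,085.00       862.6724     3,450.6896      17,253.4478
  Σ                  1,090.2994     3,897.2492      18,727.5724
P = 1,090.2994.
Convexity = Σ t(t+1)·PV / [P·(1+y)²] = 18,727.5724 / (1,090.2994 × 1.121481) = 15.31594.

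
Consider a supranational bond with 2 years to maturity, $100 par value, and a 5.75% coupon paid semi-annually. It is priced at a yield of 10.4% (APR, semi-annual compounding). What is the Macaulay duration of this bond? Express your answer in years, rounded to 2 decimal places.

1.91 years

Periodic yield y = 0.052. Discount each cash flow and weight by its period:
  t   CF        PV=CF/(1+0.052)^t    t·PV
  1        2.875         2.7329         2.7329
  2        2.875         2.5978         5.1956
  3        2.875         2.4694         7.4082
  4      102.875        83.9937       335.9749
  Σ                     91.7938       351.3116
Price P = Σ PV = 91.7938.
Macaulay duration = Σ(t·PV) / P = 351.3116 / 91.7938 = 3.82718 half-year periods.
In years: 3.82718 / 2 = 1.91359 years.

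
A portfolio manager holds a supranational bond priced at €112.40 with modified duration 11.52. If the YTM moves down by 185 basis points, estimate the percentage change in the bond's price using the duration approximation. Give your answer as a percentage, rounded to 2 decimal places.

+21.31%

Duration approximation: ΔP/P ≈ -D_mod · Δy = -11.52 × (-0.0185) = +0.213120.
As a percentage: +21.3120%.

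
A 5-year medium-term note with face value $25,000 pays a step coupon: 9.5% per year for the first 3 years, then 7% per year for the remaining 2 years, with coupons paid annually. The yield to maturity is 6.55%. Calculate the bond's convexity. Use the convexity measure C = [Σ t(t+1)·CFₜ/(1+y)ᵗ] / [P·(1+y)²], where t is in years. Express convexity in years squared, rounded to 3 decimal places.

21.178

With y = 0.0655:
  t   CF        PV=CF/(1+0.0655)^t    t·PV        t(t+1)·PV
  1     2,375.00     2,229.0005     2,229.0005       4,458.0009
  2     2,375.00     2,091.9760     4,183.9521      12,551.8562
  3     2,375.00     1,963.3750     5,890.1249      23,560.4997
  4     1,750.00     1,357.7638     5,431.0553      27,155.2764
  5    26,750.00    19,478.5451    97,392.7257     584,356.3542
  Σ                 27,120.6604   115,126.8585     652,081.9875
P = 27,120.6604.
Convexity = Σ t(t+1)·PV / [P·(1+y)²] = 652,081.9875 / (27,120.6604 × 1.135290) = 21.17849.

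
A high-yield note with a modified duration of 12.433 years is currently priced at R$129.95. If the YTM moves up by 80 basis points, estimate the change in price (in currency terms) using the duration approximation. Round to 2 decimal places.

Duration approximation: ΔP/P ≈ -D_mod · Δy = -12.433 × (+0.008) = -0.099464.
ΔP ≈ 129.95 × (-0.099464) = -12.9253468.

-R$12.93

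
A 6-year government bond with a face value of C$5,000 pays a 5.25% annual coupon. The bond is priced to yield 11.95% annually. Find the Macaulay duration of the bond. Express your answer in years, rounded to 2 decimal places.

Periodic yield y = 0.1195. Discount each cash flow and weight by its year:
  t   CF        PV=CF/(1+0.1195)^t    t·PV
  1       262.50       234.4797       234.4797
  2       262.50       209.4504       418.9007
  3       262.50       187.0928       561.2783
  4       262.50       167.1217       668.4869
  5       262.50       149.2825       746.4124
  6     5,262.50     2,673.2989    16,039.7935
  Σ                  3,620.7259    18,669.3515
Price P = Σ PV = 3,620.7259.
Macaulay duration = Σ(t·PV) / P = 18,669.3515 / 3,620.7259 = 5.15625 years.

5.16 years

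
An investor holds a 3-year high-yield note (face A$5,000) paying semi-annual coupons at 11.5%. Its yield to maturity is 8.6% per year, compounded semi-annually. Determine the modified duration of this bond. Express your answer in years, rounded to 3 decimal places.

Periodic yield y = 0.043. First find Macaulay duration:
  t   CF        PV=CF/(1+0.043)^t    t·PV
  1       287.50       275.6472       275.6472
  2       287.50       264.2830       528.5660
  3       287.50       253.3873       760.1620
  4       287.50       242.9409       971.7636
  5       287.50       232.9251     1,164.6255
  6     5,287.50     4,107.1875    24,643.1250
  Σ                  5,376.3710    28,343.8893
P = 5,376.3710; Macaulay duration = 28,343.8893 / 5,376.3710 = 5.27194 half-year periods = 2.63597 years.
Modified duration = D_Mac / (1 + y) = 2.63597 / 1.043 = 2.52729 years.

2.527 years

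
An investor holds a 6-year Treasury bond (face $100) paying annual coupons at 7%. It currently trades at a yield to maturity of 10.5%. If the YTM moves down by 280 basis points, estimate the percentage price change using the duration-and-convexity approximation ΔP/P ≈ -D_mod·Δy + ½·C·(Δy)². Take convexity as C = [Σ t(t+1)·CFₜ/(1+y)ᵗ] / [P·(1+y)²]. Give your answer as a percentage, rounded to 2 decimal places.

With y = 0.105:
  t   CF        PV=CF/(1+0.105)^t    t·PV        t(t+1)·PV
  1         7.00         6.3348         6.3348          12.6697
  2         7.00         5.7329        11.4658          34.3973
  3         7.00         5.1881        15.5644          62.2576
  4         7.00         4.6951        18.7806          93.9029
  5         7.00         4.2490        21.2450         127.4700
  6       107.00        58.7774       352.6642       2,468.6493
  Σ                     84.9774       426.0548       2,799.3468
P = 84.9774; D_Mac = 5.01374 yrs; D_mod = 4.53732 yrs; C = 26.97919.
Duration effect: -4.53732 × (-0.028) = +0.127045
Convexity effect: 0.5 × 26.97919 × (-0.028)² = +0.0105758
ΔP/P ≈ +0.127045 + 0.0105758 = +0.137621 = +13.7621%.

+13.76%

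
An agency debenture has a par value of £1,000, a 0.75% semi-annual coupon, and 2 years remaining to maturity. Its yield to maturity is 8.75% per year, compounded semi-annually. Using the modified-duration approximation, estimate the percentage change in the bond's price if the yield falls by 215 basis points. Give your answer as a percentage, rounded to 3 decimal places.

Periodic yield y = 0.04375. Modified duration first:
  t   CF        PV=CF/(1+0.04375)^t    t·PV
  1         3.75         3.5928         3.5928
  2         3.75         3.4422         6.8844
  3         3.75         3.2979         9.8938
  4     1,003.75       845.7453     3,382.9813
  Σ                    856.0783     3,403.3523
P = 856.0783; D_Mac = 3.97552 half-year periods = 1.98776 yrs; D_mod = 1.98776/(1+0.04375) = 1.90444 yrs.
ΔP/P ≈ -D_mod · Δy = -1.90444 × (-0.0215) = +0.040945 = +4.0945%.

+4.095%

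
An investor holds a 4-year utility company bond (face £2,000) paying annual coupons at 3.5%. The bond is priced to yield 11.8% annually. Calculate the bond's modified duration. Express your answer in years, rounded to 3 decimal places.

Periodic yield y = 0.118. First find Macaulay duration:
  t   CF        PV=CF/(1+0.118)^t    t·PV
  1        70.00        62.6118        62.6118
  2        70.00        56.0034       112.0068
  3        70.00        50.0925       150.2775
  4     2,070.00     1,324.9611     5,299.8444
  Σ                  1,493.6688     5,624.7405
P = 1,493.6688; Macaulay duration = 5,624.7405 / 1,493.6688 = 3.76572 years.
Modified duration = D_Mac / (1 + y) = 3.76572 / 1.118 = 3.36827 years.

3.368 years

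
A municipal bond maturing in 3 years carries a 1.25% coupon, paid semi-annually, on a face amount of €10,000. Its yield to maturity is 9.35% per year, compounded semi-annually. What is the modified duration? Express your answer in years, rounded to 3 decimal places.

Periodic yield y = 0.04675. First find Macaulay duration:
  t   CF        PV=CF/(1+0.04675)^t    t·PV
  1        62.50        59.7086        59.7086
  2        62.50        57.0419       114.0838
  3        62.50        54.4943       163.4829
  4        62.50        52.0605       208.2419
  5        62.50        49.7353       248.6767
  6    10,062.50     7,649.7647    45,898.5881
  Σ                  7,922.8053    46,692.7821
P = 7,922.8053; Macaulay duration = 46,692.7821 / 7,922.8053 = 5.89347 half-year periods = 2.94673 years.
Modified duration = D_Mac / (1 + y) = 2.94673 / 1.04675 = 2.81513 years.

2.815 years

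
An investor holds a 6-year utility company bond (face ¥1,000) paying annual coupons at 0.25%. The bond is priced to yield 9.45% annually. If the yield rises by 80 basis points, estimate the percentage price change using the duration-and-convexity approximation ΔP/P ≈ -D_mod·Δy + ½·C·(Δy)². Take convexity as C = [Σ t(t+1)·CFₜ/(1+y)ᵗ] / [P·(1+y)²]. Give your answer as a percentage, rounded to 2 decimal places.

With y = 0.0945:
  t   CF        PV=CF/(1+0.0945)^t    t·PV        t(t+1)·PV
  1         2.50         2.2841         2.2841           4.5683
  2         2.50         2.0869         4.1739          12.5216
  3         2.50         1.9067         5.7202          22.8809
  4         2.50         1.7421         6.9685          34.8423
  5         2.50         1.5917         7.9585          47.7510
  6     1,002.50       583.1628     3,498.9766      24,492.8361
  Σ                    592.7744     3,526.0818      24,615.4002
P = 592.7744; D_Mac = 5.94844 yrs; D_mod = 5.43485 yrs; C = 34.66458.
Duration effect: -5.43485 × (+0.008) = -0.043479
Convexity effect: 0.5 × 34.66458 × (0.008)² = +0.0011093
ΔP/P ≈ -0.043479 + 0.0011093 = -0.042369 = -4.2369%.

-4.24%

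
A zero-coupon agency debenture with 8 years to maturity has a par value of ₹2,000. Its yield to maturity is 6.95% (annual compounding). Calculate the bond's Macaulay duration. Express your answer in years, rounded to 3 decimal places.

A zero-coupon bond has a single cash flow at maturity, so its Macaulay duration equals its maturity: 8 years.

8.000 years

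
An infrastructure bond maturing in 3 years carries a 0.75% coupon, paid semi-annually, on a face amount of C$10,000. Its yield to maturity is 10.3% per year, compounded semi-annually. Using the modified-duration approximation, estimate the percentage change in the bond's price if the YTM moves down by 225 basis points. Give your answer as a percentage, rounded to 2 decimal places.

+6.35%

Periodic yield y = 0.0515. Modified duration first:
  t   CF        PV=CF/(1+0.0515)^t    t·PV
  1        37.50        35.6633        35.6633
  2        37.50        33.9166        67.8333
  3        37.50        32.2555        96.7664
  4        37.50        30.6757       122.7027
  5        37.50        29.1733       145.8663
  6    10,037.50     7,426.2557    44,557.5339
  Σ                  7,587.9400    45,026.3659
P = 7,587.9400; D_Mac = 5.93394 half-year periods = 2.96697 yrs; D_mod = 2.96697/(1+0.0515) = 2.82165 yrs.
ΔP/P ≈ -D_mod · Δy = -2.82165 × (-0.0225) = +0.063487 = +6.3487%.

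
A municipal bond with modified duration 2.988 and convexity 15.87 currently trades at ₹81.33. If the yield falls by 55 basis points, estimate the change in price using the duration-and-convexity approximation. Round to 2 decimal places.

Duration effect: -D_mod·Δy = -2.988 × (-0.0055) = +0.016434
Convexity effect: ½·C·(Δy)² = 0.5 × 15.87 × (-0.0055)² = +0.00024003375
ΔP/P ≈ +0.016434 + 0.00024003375 = +0.01667403375
ΔP ≈ 81.33 × (+0.01667403375) = +1.3560991648875.

+₹1.36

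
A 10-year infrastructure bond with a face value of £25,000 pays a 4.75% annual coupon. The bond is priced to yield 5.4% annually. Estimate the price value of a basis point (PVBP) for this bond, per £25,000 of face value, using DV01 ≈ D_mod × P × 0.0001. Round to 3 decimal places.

£18.343

Periodic yield y = 0.054.
  t   CF        PV=CF/(1+0.054)^t    t·PV
  1     1,187.50     1,126.6603     1,126.6603
  2     1,187.50     1,068.9377     2,137.8754
  3     1,187.50     1,014.1724     3,042.5172
  4     1,187.50       962.2129     3,848.8516
  5     1,187.50       912.9155     4,564.5773
  6     1,187.50       866.1437     5,196.8622
  7     1,187.50       821.7682     5,752.3775
  8     1,187.50       779.6662     6,237.3299
  9     1,187.50       739.7213     6,657.4916
  10   26,187.50    15,477.0409   154,770.4095
  Σ                 23,769.2392   193,334.9527
P = 23,769.2392; D_Mac = 8.13383 yrs; D_mod = 7.71711 yrs.
DV01 ≈ 7.71711 × 23,769.2392 × 0.0001 = 18.342975.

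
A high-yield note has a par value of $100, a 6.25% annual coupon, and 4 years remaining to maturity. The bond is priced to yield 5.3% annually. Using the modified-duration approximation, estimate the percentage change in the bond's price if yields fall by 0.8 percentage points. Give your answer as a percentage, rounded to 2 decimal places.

+2.79%

Periodic yield y = 0.053. Modified duration first:
  t   CF        PV=CF/(1+0.053)^t    t·PV
  1         6.25         5.9354         5.9354
  2         6.25         5.6367        11.2734
  3         6.25         5.3530        16.0589
  4       106.25        86.4202       345.6809
  Σ                    103.3453       378.9486
P = 103.3453; D_Mac = 3.66682 yrs; D_mod = 3.66682/(1+0.053) = 3.48226 yrs.
ΔP/P ≈ -D_mod · Δy = -3.48226 × (-0.008) = +0.027858 = +2.7858%.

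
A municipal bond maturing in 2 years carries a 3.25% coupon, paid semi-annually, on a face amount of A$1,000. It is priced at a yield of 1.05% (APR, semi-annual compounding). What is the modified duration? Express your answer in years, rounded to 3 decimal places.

1.943 years

Periodic yield y = 0.00525. First find Macaulay duration:
  t   CF        PV=CF/(1+0.00525)^t    t·PV
  1        16.25        16.1651        16.1651
  2        16.25        16.0807        32.1614
  3        16.25        15.9967        47.9902
  4     1,016.25       995.1859     3,980.7438
  Σ                  1,043.4285     4,077.0605
P = 1,043.4285; Macaulay duration = 4,077.0605 / 1,043.4285 = 3.90737 half-year periods = 1.95368 years.
Modified duration = D_Mac / (1 + y) = 1.95368 / 1.00525 = 1.94348 years.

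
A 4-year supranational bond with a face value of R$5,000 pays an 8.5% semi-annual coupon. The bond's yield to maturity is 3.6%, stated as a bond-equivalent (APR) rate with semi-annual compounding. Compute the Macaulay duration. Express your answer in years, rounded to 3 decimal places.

3.522 years

Periodic yield y = 0.018. Discount each cash flow and weight by its period:
  t   CF        PV=CF/(1+0.018)^t    t·PV
  1       212.50       208.7426       208.7426
  2       212.50       205.0517       410.1034
  3       212.50       201.4260       604.2781
  4       212.50       197.8645       791.4579
  5       212.50       194.3659       971.8294
  6       212.50       190.9292     1,145.5750
  7       212.50       187.5532     1,312.8724
  8     5,212.50     4,519.2237    36,153.7900
  Σ                  5,905.1568    41,598.6489
Price P = Σ PV = 5,905.1568.
Macaulay duration = Σ(t·PV) / P = 41,598.6489 / 5,905.1568 = 7.04446 half-year periods.
In years: 7.04446 / 2 = 3.52223 years.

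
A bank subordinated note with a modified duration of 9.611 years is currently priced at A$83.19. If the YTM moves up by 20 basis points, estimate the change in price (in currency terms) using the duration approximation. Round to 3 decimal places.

-A$1.599

Duration approximation: ΔP/P ≈ -D_mod · Δy = -9.611 × (+0.002) = -0.019222.
ΔP ≈ 83.19 × (-0.019222) = -1.59907818.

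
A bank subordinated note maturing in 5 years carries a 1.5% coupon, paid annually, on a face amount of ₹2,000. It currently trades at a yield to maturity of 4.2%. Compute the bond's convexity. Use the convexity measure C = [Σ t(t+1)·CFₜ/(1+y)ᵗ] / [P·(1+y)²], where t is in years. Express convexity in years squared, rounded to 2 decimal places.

26.48

With y = 0.042:
  t   CF        PV=CF/(1+0.042)^t    t·PV        t(t+1)·PV
  1        30.00        28.7908        28.7908          57.5816
  2        30.00        27.6303        55.2606         165.7819
  3        30.00        26.5166        79.5498         318.1994
  4        30.00        25.4478       101.7912         508.9562
  5     2,030.00     1,652.5608     8,262.8039      49,576.8236
  Σ                  1,760.9463     8,528.1964      50,627.3426
P = 1,760.9463.
Convexity = Σ t(t+1)·PV / [P·(1+y)²] = 50,627.3426 / (1,760.9463 × 1.085764) = 26.47912.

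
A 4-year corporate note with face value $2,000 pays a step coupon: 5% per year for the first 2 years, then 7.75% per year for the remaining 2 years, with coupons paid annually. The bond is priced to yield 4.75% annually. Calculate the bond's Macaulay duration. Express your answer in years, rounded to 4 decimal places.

3.7142 years

Periodic yield y = 0.0475. Discount each cash flow and weight by its year:
  t   CF        PV=CF/(1+0.0475)^t    t·PV
  1       100.00        95.4654        95.4654
  2       100.00        91.1364       182.2728
  3       155.00       134.8558       404.5674
  4     2,155.00     1,789.9098     7,159.6392
  Σ                  2,111.3674     7,841.9448
Price P = Σ PV = 2,111.3674.
Macaulay duration = Σ(t·PV) / P = 7,841.9448 / 2,111.3674 = 3.71415 years.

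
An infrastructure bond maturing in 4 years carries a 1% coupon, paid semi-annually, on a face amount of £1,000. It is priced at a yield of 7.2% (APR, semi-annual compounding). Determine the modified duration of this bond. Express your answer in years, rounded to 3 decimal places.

3.784 years

Periodic yield y = 0.036. First find Macaulay duration:
  t   CF        PV=CF/(1+0.036)^t    t·PV
  1         5.00         4.8263         4.8263
  2         5.00         4.6585         9.3171
  3         5.00         4.4967        13.4900
  4         5.00         4.3404        17.3616
  5         5.00         4.1896        20.9479
  6         5.00         4.0440        24.2640
  7         5.00         3.9035        27.3243
  8     1,005.00       757.3350     6,058.6799
  Σ                    787.7939     6,176.2112
P = 787.7939; Macaulay duration = 6,176.2112 / 787.7939 = 7.83988 half-year periods = 3.91994 years.
Modified duration = D_Mac / (1 + y) = 3.91994 / 1.036 = 3.78373 years.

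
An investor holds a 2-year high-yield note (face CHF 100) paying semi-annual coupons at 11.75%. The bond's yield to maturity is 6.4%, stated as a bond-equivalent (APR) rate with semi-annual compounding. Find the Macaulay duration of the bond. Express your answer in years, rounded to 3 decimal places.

Periodic yield y = 0.032. Discount each cash flow and weight by its period:
  t   CF        PV=CF/(1+0.032)^t    t·PV
  1        5.875         5.6928         5.6928
  2        5.875         5.5163        11.0326
  3        5.875         5.3453        16.0358
  4      105.875        93.3415       373.3659
  Σ                    109.8959       406.1271
Price P = Σ PV = 109.8959.
Macaulay duration = Σ(t·PV) / P = 406.1271 / 109.8959 = 3.69556 half-year periods.
In years: 3.69556 / 2 = 1.84778 years.

1.848 years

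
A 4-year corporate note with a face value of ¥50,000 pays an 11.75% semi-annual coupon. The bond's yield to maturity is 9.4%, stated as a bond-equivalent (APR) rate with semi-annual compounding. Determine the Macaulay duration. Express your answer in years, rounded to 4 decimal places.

3.3324 years

Periodic yield y = 0.047. Discount each cash flow and weight by its period:
  t   CF        PV=CF/(1+0.047)^t    t·PV
  1     2,937.50     2,805.6351     2,805.6351
  2     2,937.50     2,679.6897     5,359.3795
  3     2,937.50     2,559.3980     7,678.1941
  4     2,937.50     2,444.5062     9,778.0249
  5     2,937.50     2,334.7719    11,673.8597
  6     2,937.50     2,229.9637    13,379.7819
  7     2,937.50     2,129.8602    14,909.0216
  8    52,937.50    36,659.7901   293,278.3209
  Σ                 53,843.6151   358,862.2178
Price P = Σ PV = 53,843.6151.
Macaulay duration = Σ(t·PV) / P = 358,862.2178 / 53,843.6151 = 6.66490 half-year periods.
In years: 6.66490 / 2 = 3.33245 years.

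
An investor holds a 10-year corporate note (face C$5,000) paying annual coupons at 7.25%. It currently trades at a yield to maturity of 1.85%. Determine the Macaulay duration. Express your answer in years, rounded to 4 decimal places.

7.9495 years

Periodic yield y = 0.0185. Discount each cash flow and weight by its year:
  t   CF        PV=CF/(1+0.0185)^t    t·PV
  1       362.50       355.9156       355.9156
  2       362.50       349.4507       698.9014
  3       362.50       343.1033     1,029.3099
  4       362.50       336.8712     1,347.4848
  5       362.50       330.7523     1,653.7614
  6       362.50       324.7445     1,948.4670
  7       362.50       318.8459     2,231.9210
  8       362.50       313.0544     2,504.4348
  9       362.50       307.3680     2,766.3124
  10    5,362.50     4,464.3370    44,643.3701
  Σ                  7,444.4428    59,179.8784
Price P = Σ PV = 7,444.4428.
Macaulay duration = Σ(t·PV) / P = 59,179.8784 / 7,444.4428 = 7.94954 years.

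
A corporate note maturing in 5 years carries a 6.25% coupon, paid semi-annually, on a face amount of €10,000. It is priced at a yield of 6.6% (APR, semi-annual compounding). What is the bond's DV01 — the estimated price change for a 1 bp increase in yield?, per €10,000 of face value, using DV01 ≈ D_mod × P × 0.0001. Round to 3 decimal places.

Periodic yield y = 0.033.
  t   CF        PV=CF/(1+0.033)^t    t·PV
  1       312.50       302.5169       302.5169
  2       312.50       292.8528       585.7056
  3       312.50       283.4974       850.4922
  4       312.50       274.4408     1,097.7633
  5       312.50       265.6736     1,328.3680
  6       312.50       257.1865     1,543.1187
  7       312.50       248.9704     1,742.7930
  8       312.50       241.0169     1,928.1350
  9       312.50       233.3174     2,099.8566
  10   10,312.50     7,453.5084    74,535.0842
  Σ                  9,852.9811    86,013.8336
P = 9,852.9811; D_Mac = 8.72973 half-year periods = 4.36486 yrs; D_mod = 4.22542 yrs.
DV01 ≈ 4.22542 × 9,852.9811 × 0.0001 = 4.163303.

€4.163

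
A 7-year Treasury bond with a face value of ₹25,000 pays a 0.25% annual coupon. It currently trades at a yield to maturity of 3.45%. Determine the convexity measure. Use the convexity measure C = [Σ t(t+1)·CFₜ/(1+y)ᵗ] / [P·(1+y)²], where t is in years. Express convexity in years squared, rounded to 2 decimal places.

51.74

With y = 0.0345:
  t   CF        PV=CF/(1+0.0345)^t    t·PV        t(t+1)·PV
  1        62.50        60.4157        60.4157         120.8313
  2        62.50        58.4008       116.8017         350.4050
  3        62.50        56.4532       169.3596         677.4383
  4        62.50        54.5705       218.2821       1,091.4103
  5        62.50        52.7506       263.7531       1,582.5185
  6        62.50        50.9914       305.9485       2,141.6393
  7    25,062.50    19,765.6420   138,359.4940   1,106,875.9517
  Σ                 20,099.2242   139,494.0545   1,112,840.1945
P = 20,099.2242.
Convexity = Σ t(t+1)·PV / [P·(1+y)²] = 1,112,840.1945 / (20,099.2242 × 1.070190) = 51.73596.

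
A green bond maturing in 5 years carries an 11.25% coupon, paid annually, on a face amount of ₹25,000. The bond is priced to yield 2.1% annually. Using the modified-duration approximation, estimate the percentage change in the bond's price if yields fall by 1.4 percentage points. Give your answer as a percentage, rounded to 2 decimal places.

+5.82%

Periodic yield y = 0.021. Modified duration first:
  t   CF        PV=CF/(1+0.021)^t    t·PV
  1     2,812.50     2,754.6523     2,754.6523
  2     2,812.50     2,697.9944     5,395.9888
  3     2,812.50     2,642.5019     7,927.5056
  4     2,812.50     2,588.1507    10,352.6029
  5    27,812.50    25,067.5170   125,337.5849
  Σ                 35,750.8163   151,768.3346
P = 35,750.8163; D_Mac = 4.24517 yrs; D_mod = 4.24517/(1+0.021) = 4.15786 yrs.
ΔP/P ≈ -D_mod · Δy = -4.15786 × (-0.014) = +0.058210 = +5.8210%.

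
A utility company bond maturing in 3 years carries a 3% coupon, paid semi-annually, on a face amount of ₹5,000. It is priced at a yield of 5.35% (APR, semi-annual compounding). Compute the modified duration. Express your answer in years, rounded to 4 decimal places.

Periodic yield y = 0.02675. First find Macaulay duration:
  t   CF        PV=CF/(1+0.02675)^t    t·PV
  1        75.00        73.0460        73.0460
  2        75.00        71.1429       142.2859
  3        75.00        69.2895       207.8684
  4        75.00        67.4842       269.9370
  5        75.00        65.7261       328.6304
  6     5,075.00     4,331.5943    25,989.5660
  Σ                  4,678.2831    27,011.3337
P = 4,678.2831; Macaulay duration = 27,011.3337 / 4,678.2831 = 5.77377 half-year periods = 2.88689 years.
Modified duration = D_Mac / (1 + y) = 2.88689 / 1.02675 = 2.81167 years.

2.8117 years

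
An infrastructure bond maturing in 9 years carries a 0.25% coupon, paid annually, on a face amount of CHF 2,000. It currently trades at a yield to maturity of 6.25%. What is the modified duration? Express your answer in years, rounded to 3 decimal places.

Periodic yield y = 0.0625. First find Macaulay duration:
  t   CF        PV=CF/(1+0.0625)^t    t·PV
  1         5.00         4.7059         4.7059
  2         5.00         4.4291         8.8581
  3         5.00         4.1685        12.5056
  4         5.00         3.9233        15.6933
  5         5.00         3.6925        18.4627
  6         5.00         3.4753        20.8520
  7         5.00         3.2709        22.8963
  8         5.00         3.0785        24.6280
  9     2,005.00     1,161.8603    10,456.7431
  Σ                  1,192.6044    10,585.3450
P = 1,192.6044; Macaulay duration = 10,585.3450 / 1,192.6044 = 8.87582 years.
Modified duration = D_Mac / (1 + y) = 8.87582 / 1.0625 = 8.35372 years.

8.354 years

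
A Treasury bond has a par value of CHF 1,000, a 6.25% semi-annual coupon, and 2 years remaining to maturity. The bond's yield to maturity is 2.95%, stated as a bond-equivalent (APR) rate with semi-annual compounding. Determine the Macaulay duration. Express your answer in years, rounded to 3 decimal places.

1.914 years

Periodic yield y = 0.01475. Discount each cash flow and weight by its period:
  t   CF        PV=CF/(1+0.01475)^t    t·PV
  1        31.25        30.7958        30.7958
  2        31.25        30.3481        60.6963
  3        31.25        29.9070        89.7210
  4     1,031.25       972.5853     3,890.3414
  Σ                  1,063.6362     4,071.5544
Price P = Σ PV = 1,063.6362.
Macaulay duration = Σ(t·PV) / P = 4,071.5544 / 1,063.6362 = 3.82796 half-year periods.
In years: 3.82796 / 2 = 1.91398 years.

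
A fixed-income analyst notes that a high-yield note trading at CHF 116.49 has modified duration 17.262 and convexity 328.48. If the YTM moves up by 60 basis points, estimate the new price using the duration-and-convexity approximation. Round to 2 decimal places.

Duration effect: -D_mod·Δy = -17.262 × (+0.006) = -0.103572
Convexity effect: ½·C·(Δy)² = 0.5 × 328.48 × (0.006)² = +0.00591264
ΔP/P ≈ -0.103572 + 0.00591264 = -0.09765936
New price ≈ 116.49 × (1 - 0.09765936) = 105.1136611536.

CHF 105.11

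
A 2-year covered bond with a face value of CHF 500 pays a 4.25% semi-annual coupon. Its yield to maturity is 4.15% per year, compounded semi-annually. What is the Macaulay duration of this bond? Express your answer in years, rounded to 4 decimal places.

Periodic yield y = 0.02075. Discount each cash flow and weight by its period:
  t   CF        PV=CF/(1+0.02075)^t    t·PV
  1       10.625        10.4090        10.4090
  2       10.625        10.1974        20.3948
  3       10.625         9.9901        29.9704
  4      510.625       470.3537     1,881.4146
  Σ                    500.9502     1,942.1888
Price P = Σ PV = 500.9502.
Macaulay duration = Σ(t·PV) / P = 1,942.1888 / 500.9502 = 3.87701 half-year periods.
In years: 3.87701 / 2 = 1.93850 years.

1.9385 years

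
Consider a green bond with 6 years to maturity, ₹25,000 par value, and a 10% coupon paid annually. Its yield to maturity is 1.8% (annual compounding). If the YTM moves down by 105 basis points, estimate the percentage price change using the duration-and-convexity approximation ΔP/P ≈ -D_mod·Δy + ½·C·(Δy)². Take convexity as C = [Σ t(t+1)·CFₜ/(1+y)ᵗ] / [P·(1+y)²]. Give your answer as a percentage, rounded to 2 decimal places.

With y = 0.018:
  t   CF        PV=CF/(1+0.018)^t    t·PV        t(t+1)·PV
  1     2,500.00     2,455.7957     2,455.7957       4,911.5914
  2     2,500.00     2,412.3730     4,824.7459      14,474.2378
  3     2,500.00     2,369.7180     7,109.1541      28,436.6165
  4     2,500.00     2,327.8173     9,311.2693      46,556.3466
  5     2,500.00     2,286.6575    11,433.2875      68,599.7248
  6    27,500.00    24,708.4798   148,250.8787   1,037,756.1510
  Σ                 36,560.8413   183,385.1312   1,200,734.6680
P = 36,560.8413; D_Mac = 5.01589 yrs; D_mod = 4.92720 yrs; C = 31.69095.
Duration effect: -4.92720 × (-0.0105) = +0.051736
Convexity effect: 0.5 × 31.69095 × (-0.0105)² = +0.0017470
ΔP/P ≈ +0.051736 + 0.0017470 = +0.053483 = +5.3483%.

+5.35%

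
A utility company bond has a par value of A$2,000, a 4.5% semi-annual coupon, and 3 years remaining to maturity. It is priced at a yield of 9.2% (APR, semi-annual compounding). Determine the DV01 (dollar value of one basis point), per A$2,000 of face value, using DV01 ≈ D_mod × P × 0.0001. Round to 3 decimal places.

Periodic yield y = 0.046.
  t   CF        PV=CF/(1+0.046)^t    t·PV
  1        45.00        43.0210        43.0210
  2        45.00        41.1291        82.2582
  3        45.00        39.3204       117.9611
  4        45.00        37.5912       150.3647
  5        45.00        35.9380       179.6901
  6     2,045.00     1,561.3606     9,368.1634
  Σ                  1,758.3602     9,941.4584
P = 1,758.3602; D_Mac = 5.65382 half-year periods = 2.82691 yrs; D_mod = 2.70259 yrs.
DV01 ≈ 2.70259 × 1,758.3602 × 0.0001 = 0.475213.

A$0.475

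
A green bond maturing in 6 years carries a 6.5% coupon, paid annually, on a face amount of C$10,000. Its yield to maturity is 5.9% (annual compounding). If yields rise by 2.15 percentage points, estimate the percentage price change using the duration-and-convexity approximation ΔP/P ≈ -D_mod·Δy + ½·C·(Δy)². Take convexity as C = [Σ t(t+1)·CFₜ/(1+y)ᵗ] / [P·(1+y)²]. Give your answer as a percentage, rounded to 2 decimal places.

With y = 0.059:
  t   CF        PV=CF/(1+0.059)^t    t·PV        t(t+1)·PV
  1       650.00       613.7866       613.7866       1,227.5732
  2       650.00       579.5907     1,159.1815       3,477.5444
  3       650.00       547.3000     1,641.9001       6,567.6004
  4       650.00       516.8083     2,067.2334      10,336.1669
  5       650.00       488.0154     2,440.0772      14,640.4630
  6    10,650.00     7,550.4676    45,302.8055     317,119.6384
  Σ                 10,295.9687    53,224.9842     353,368.9862
P = 10,295.9687; D_Mac = 5.16950 yrs; D_mod = 4.88149 yrs; C = 30.60337.
Duration effect: -4.88149 × (+0.0215) = -0.104952
Convexity effect: 0.5 × 30.60337 × (0.0215)² = +0.0070732
ΔP/P ≈ -0.104952 + 0.0070732 = -0.097879 = -9.7879%.

-9.79%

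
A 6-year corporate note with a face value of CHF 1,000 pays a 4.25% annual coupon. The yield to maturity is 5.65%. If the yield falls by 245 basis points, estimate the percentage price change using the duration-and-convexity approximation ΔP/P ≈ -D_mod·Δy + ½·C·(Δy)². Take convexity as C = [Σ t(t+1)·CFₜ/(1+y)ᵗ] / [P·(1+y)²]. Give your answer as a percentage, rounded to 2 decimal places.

+13.49%

With y = 0.0565:
  t   CF        PV=CF/(1+0.0565)^t    t·PV        t(t+1)·PV
  1        42.50        40.2272        40.2272          80.4543
  2        42.50        38.0759        76.1518         228.4553
  3        42.50        36.0396       108.1189         432.4757
  4        42.50        34.1123       136.4492         682.2459
  5        42.50        32.2880       161.4401         968.6406
  6     1,042.50       749.6509     4,497.9053      31,485.3370
  Σ                    930.3939     5,020.2924      33,877.6087
P = 930.3939; D_Mac = 5.39588 yrs; D_mod = 5.10732 yrs; C = 32.62172.
Duration effect: -5.10732 × (-0.0245) = +0.125129
Convexity effect: 0.5 × 32.62172 × (-0.0245)² = +0.0097906
ΔP/P ≈ +0.125129 + 0.0097906 = +0.134920 = +13.4920%.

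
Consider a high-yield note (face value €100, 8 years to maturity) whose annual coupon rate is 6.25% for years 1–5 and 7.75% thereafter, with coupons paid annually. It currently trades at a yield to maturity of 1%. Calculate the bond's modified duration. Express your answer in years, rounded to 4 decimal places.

Periodic yield y = 0.01. First find Macaulay duration:
  t   CF        PV=CF/(1+0.01)^t    t·PV
  1         6.25         6.1881         6.1881
  2         6.25         6.1269        12.2537
  3         6.25         6.0662        18.1986
  4         6.25         6.0061        24.0245
  5         6.25         5.9467        29.7333
  6         7.75         7.3009        43.8051
  7         7.75         7.2286        50.6000
  8       107.75        99.5053       796.0425
  Σ                    144.3687       980.8458
P = 144.3687; Macaulay duration = 980.8458 / 144.3687 = 6.79403 years.
Modified duration = D_Mac / (1 + y) = 6.79403 / 1.01 = 6.72677 years.

6.7268 years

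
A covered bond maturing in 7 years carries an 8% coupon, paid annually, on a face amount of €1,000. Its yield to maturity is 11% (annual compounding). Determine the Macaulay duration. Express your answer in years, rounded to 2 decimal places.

5.50 years

Periodic yield y = 0.11. Discount each cash flow and weight by its year:
  t   CF        PV=CF/(1+0.11)^t    t·PV
  1        80.00        72.0721        72.0721
  2        80.00        64.9298       129.8596
  3        80.00        58.4953       175.4859
  4        80.00        52.6985       210.7939
  5        80.00        47.4761       237.3805
  6        80.00        42.7713       256.6276
  7     1,080.00       520.1911     3,641.3376
  Σ                    858.6341     4,723.5572
Price P = Σ PV = 858.6341.
Macaulay duration = Σ(t·PV) / P = 4,723.5572 / 858.6341 = 5.50125 years.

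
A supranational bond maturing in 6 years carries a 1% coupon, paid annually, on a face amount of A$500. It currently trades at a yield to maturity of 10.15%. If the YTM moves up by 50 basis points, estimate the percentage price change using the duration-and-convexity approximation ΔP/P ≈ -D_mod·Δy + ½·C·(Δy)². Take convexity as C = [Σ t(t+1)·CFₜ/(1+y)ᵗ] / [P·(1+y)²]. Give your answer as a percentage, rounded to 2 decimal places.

With y = 0.1015:
  t   CF        PV=CF/(1+0.1015)^t    t·PV        t(t+1)·PV
  1         5.00         4.5393         4.5393           9.0785
  2         5.00         4.1210         8.2420          24.7259
  3         5.00         3.7412        11.2237          44.8950
  4         5.00         3.3965        13.5860          67.9301
  5         5.00         3.0835        15.4176          92.5058
  6       505.00       282.7381     1,696.4287      11,875.0011
  Σ                    301.6196     1,749.4373      12,114.1364
P = 301.6196; D_Mac = 5.80014 yrs; D_mod = 5.26568 yrs; C = 33.10273.
Duration effect: -5.26568 × (+0.005) = -0.026328
Convexity effect: 0.5 × 33.10273 × (0.005)² = +0.0004138
ΔP/P ≈ -0.026328 + 0.0004138 = -0.025915 = -2.5915%.

-2.59%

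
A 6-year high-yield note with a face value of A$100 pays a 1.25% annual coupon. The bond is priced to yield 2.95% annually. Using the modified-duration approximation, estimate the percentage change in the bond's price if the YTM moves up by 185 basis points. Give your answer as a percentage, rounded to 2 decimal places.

Periodic yield y = 0.0295. Modified duration first:
  t   CF        PV=CF/(1+0.0295)^t    t·PV
  1         1.25         1.2142         1.2142
  2         1.25         1.1794         2.3588
  3         1.25         1.1456         3.4368
  4         1.25         1.1128         4.4511
  5         1.25         1.0809         5.4044
  6       101.25        85.0427       510.2561
  Σ                     90.7755       527.1213
P = 90.7755; D_Mac = 5.80687 yrs; D_mod = 5.80687/(1+0.0295) = 5.64047 yrs.
ΔP/P ≈ -D_mod · Δy = -5.64047 × (+0.0185) = -0.104349 = -10.4349%.

-10.43%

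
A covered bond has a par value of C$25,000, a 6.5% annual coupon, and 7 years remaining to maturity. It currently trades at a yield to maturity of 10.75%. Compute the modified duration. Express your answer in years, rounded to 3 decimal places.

Periodic yield y = 0.1075. First find Macaulay duration:
  t   CF        PV=CF/(1+0.1075)^t    t·PV
  1     1,625.00     1,467.2686     1,467.2686
  2     1,625.00     1,324.8475     2,649.6950
  3     1,625.00     1,196.2506     3,588.7517
  4     1,625.00     1,080.1360     4,320.5438
  5     1,625.00       975.2921     4,876.4603
  6     1,625.00       880.6249     5,283.7493
  7    26,625.00    13,028.1717    91,197.2016
  Σ                 19,952.5913   113,383.6705
P = 19,952.5913; Macaulay duration = 113,383.6705 / 19,952.5913 = 5.68265 years.
Modified duration = D_Mac / (1 + y) = 5.68265 / 1.1075 = 5.13106 years.

5.131 years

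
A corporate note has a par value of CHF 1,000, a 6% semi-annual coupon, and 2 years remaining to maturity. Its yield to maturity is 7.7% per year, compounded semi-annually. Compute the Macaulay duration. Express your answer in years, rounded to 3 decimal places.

1.913 years

Periodic yield y = 0.0385. Discount each cash flow and weight by its period:
  t   CF        PV=CF/(1+0.0385)^t    t·PV
  1        30.00        28.8878        28.8878
  2        30.00        27.8169        55.6337
  3        30.00        26.7856        80.3569
  4     1,030.00       885.5462     3,542.1848
  Σ                    969.0365     3,707.0632
Price P = Σ PV = 969.0365.
Macaulay duration = Σ(t·PV) / P = 3,707.0632 / 969.0365 = 3.82551 half-year periods.
In years: 3.82551 / 2 = 1.91276 years.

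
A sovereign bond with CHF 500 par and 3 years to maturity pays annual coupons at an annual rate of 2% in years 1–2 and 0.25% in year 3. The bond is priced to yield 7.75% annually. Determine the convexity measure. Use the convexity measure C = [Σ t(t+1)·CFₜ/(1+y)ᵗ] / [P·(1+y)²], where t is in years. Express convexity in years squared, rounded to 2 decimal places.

With y = 0.0775:
  t   CF        PV=CF/(1+0.0775)^t    t·PV        t(t+1)·PV
  1        10.00         9.2807         9.2807          18.5615
  2        10.00         8.6132        17.2264          51.6793
  3       501.25       400.6845     1,202.0535       4,808.2141
  Σ                    418.5785     1,228.5607       4,878.4549
P = 418.5785.
Convexity = Σ t(t+1)·PV / [P·(1+y)²] = 4,878.4549 / (418.5785 × 1.161006) = 10.03855.

10.04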